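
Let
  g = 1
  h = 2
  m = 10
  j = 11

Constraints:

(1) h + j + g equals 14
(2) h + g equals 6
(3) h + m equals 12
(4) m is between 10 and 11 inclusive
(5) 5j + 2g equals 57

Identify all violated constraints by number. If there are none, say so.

(1) h + j + g = 2 + 11 + 1 = 14  ✓
(2) h + g = 2 + 1 = 3, not 6  ✗
(3) h + m = 2 + 10 = 12  ✓
(4) m = 10 lies in [10, 11]  ✓
(5) 5j + 2g = 5(11) + 2(1) = 57  ✓

The assignment fails constraint 2.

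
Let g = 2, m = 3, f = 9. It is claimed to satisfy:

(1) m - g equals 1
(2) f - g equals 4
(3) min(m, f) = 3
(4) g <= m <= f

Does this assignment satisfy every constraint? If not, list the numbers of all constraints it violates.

(1) m - g = 3 - 2 = 1 — holds.
(2) f - g = 9 - 2 = 7, not 4 — does not hold.
(3) min(3, 9) = 3 — holds.
(4) values 2 <= 3 <= 9 — holds.

Constraint 2 is violated.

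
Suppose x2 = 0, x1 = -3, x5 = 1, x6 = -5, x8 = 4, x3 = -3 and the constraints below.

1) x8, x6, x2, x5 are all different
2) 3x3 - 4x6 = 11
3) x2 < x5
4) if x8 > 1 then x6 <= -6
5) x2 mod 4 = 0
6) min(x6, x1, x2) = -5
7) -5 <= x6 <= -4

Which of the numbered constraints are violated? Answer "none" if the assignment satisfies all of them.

No — constraint 4 is not satisfied.

1) values 4, -5, 0, 1 are pairwise distinct — OK.
2) 3x3 - 4x6 = 3(-3) - 4(-5) = 11 — OK.
3) x2 = 0, x5 = 1; 0 < 1 — OK.
4) x8 = 4 > 1, so we need x6 ≤ -6; but x6 = -5 > -6 — violated.
5) 0 mod 4 = 0 — OK.
6) min(-5, -3, 0) = -5 — OK.
7) x6 = -5 lies in [-5, -4] — OK.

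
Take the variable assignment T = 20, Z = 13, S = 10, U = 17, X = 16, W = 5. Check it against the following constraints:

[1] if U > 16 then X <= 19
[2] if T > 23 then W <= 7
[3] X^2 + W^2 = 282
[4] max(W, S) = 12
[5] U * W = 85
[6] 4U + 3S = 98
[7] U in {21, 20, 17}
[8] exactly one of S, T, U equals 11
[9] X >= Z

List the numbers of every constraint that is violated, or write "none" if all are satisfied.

[1] U = 17 > 16, so we need X ≤ 19; X = 16 ≤ 19  true
[2] T = 20, not > 23; antecedent false, conditional vacuously true  true
[3] X^2 + W^2 = 16^2 + 5^2 = 256 + 25 = 281, not 282  false
[4] max(5, 10) = 10, not 12  false
[5] U * W = 17 * 5 = 85  true
[6] 4U + 3S = 4(17) + 3(10) = 98  true
[7] U = 17 is in {21, 20, 17}  true
[8] S=10, T=20, U=17; 0 of them equal 11, not exactly one  false
[9] X = 16, Z = 13; 16 ≥ 13  true

No — constraints 3, 4, 8 are not satisfied.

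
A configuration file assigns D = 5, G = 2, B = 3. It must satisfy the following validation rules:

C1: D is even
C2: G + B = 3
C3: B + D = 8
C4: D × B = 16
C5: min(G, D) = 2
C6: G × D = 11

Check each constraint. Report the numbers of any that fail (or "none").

Constraints 1, 2, 4, and 6 are violated.

C1: D = 5 is odd  ✗
C2: G + B = 2 + 3 = 5, not 3  ✗
C3: B + D = 3 + 5 = 8  ✓
C4: D × B = 5 × 3 = 15, not 16  ✗
C5: min(2, 5) = 2  ✓
C6: G × D = 2 × 5 = 10, not 11  ✗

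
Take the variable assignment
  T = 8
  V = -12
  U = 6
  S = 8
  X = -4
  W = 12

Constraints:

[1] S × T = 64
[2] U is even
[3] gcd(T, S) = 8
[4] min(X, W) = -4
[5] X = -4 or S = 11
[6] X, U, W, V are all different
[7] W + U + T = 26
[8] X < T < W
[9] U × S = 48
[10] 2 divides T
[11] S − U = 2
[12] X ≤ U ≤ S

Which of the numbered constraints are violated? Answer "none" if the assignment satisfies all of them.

[1] S × T = 8 × 8 = 64 — satisfied.
[2] U = 6 is even — satisfied.
[3] gcd(8, 8) = 8 — satisfied.
[4] min(-4, 12) = -4 — satisfied.
[5] X = -4 = -4 (first disjunct) — satisfied.
[6] values -4, 6, 12, -12 are pairwise distinct — satisfied.
[7] W + U + T = 12 + 6 + 8 = 26 — satisfied.
[8] values -4 < 8 < 12 — satisfied.
[9] U × S = 6 × 8 = 48 — satisfied.
[10] 8 / 2 = 4, so 2 divides 8 — satisfied.
[11] S − U = 8 − 6 = 2 — satisfied.
[12] values -4 ≤ 6 ≤ 8 — satisfied.

The assignment satisfies every constraint.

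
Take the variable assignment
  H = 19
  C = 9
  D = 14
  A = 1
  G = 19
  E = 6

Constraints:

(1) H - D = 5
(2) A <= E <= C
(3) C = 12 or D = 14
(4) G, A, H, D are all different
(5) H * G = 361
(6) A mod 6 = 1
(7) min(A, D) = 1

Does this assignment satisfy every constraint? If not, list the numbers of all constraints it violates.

(1) H - D = 19 - 14 = 5  true
(2) values 1 <= 6 <= 9  true
(3) C = 9 ≠ 12, but D = 14 = 14 (second disjunct)  true
(4) G = H = 19, not all different  false
(5) H * G = 19 * 19 = 361  true
(6) 1 mod 6 = 1  true
(7) min(1, 14) = 1  true

Constraint 4 does not hold.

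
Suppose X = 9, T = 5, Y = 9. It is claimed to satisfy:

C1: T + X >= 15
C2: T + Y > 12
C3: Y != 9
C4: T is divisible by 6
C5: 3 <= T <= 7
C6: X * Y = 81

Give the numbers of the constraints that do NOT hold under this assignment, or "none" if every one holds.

The assignment fails constraints 1, 3, and 4.

C1: T + X = 5 + 9 = 14; 14 < 15, bound 15 not met  ✗
C2: T + Y = 5 + 9 = 14; 14 > 12  ✓
C3: Y = 9, but 9 is required to differ  ✗
C4: 5 = 6*0 + 5, so 6 does not divide 5  ✗
C5: T = 5 lies in [3, 7]  ✓
C6: X * Y = 9 * 9 = 81  ✓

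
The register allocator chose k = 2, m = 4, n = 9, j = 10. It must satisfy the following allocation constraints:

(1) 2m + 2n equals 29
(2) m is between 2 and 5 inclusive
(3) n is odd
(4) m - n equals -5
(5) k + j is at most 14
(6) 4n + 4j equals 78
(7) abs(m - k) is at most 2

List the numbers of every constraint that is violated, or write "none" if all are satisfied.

No — constraints 1 and 6 are not satisfied.

(1) 2m + 2n = 2(4) + 2(9) = 26, not 29  FAIL
(2) m = 4 lies in [2, 5]  OK
(3) n = 9 is odd  OK
(4) m - n = 4 - 9 = -5  OK
(5) k + j = 2 + 10 = 12; 12 ≤ 14  OK
(6) 4n + 4j = 4(9) + 4(10) = 76, not 78  FAIL
(7) abs(4 - 2) = 2; 2 ≤ 2  OK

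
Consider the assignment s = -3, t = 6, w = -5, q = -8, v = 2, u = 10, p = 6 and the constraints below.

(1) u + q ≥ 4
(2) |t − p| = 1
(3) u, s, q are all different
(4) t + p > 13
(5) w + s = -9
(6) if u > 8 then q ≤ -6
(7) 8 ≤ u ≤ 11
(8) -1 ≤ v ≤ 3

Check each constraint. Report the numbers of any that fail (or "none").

Constraints 1, 2, 4, 5 do not hold.

(1) u + q = 10 + (-8) = 2; 2 < 4, bound 4 not met — fails.
(2) |6 − 6| = 0, not 1 — fails.
(3) values 10, -3, -8 are pairwise distinct — holds.
(4) t + p = 6 + 6 = 12; 12 ≤ 13, bound 13 not met — fails.
(5) w + s = -5 + (-3) = -8, not -9 — fails.
(6) u = 10 > 8, so we need q ≤ -6; q = -8 ≤ -6 — holds.
(7) u = 10 lies in [8, 11] — holds.
(8) v = 2 lies in [-1, 3] — holds.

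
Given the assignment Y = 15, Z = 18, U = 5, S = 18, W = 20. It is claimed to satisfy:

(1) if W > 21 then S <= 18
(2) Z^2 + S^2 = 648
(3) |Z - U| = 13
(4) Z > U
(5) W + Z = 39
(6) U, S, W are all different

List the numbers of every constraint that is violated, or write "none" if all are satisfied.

(1) W = 20, not > 21; antecedent false, conditional vacuously true — OK.
(2) Z^2 + S^2 = 18^2 + 18^2 = 324 + 324 = 648 — OK.
(3) |18 - 5| = 13 — OK.
(4) Z = 18, U = 5; 18 > 5 — OK.
(5) W + Z = 20 + 18 = 38, not 39 — violated.
(6) values 5, 18, 20 are pairwise distinct — OK.

Constraint 5 does not hold.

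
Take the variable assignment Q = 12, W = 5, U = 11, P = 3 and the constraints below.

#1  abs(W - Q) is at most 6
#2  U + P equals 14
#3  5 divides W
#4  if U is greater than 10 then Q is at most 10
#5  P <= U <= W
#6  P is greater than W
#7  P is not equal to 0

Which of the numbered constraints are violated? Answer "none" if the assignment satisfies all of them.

#1 abs(5 - 12) = 7; 7 > 6, exceeds bound 6  FAIL
#2 U + P = 11 + 3 = 14  OK
#3 5 / 5 = 1, so 5 divides 5  OK
#4 U = 11 > 10, so we need Q ≤ 10; but Q = 12 > 10  FAIL
#5 values 3, 11, 5; U = 11 is not <= W = 5  FAIL
#6 P = 3, W = 5; 3 ≤ 5 (want >)  FAIL
#7 P = 3, and 3 ≠ 0  OK

Violated: 1, 4, 5, and 6.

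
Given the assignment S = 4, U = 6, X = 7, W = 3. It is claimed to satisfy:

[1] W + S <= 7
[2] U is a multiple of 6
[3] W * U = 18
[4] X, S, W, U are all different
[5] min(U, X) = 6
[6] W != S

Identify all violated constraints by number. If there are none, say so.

[1] W + S = 3 + 4 = 7; 7 ≤ 7  yes
[2] 6 / 6 = 1, so 6 divides 6  yes
[3] W * U = 3 * 6 = 18  yes
[4] values 7, 4, 3, 6 are pairwise distinct  yes
[5] min(6, 7) = 6  yes
[6] W = 3, S = 4; distinct  yes

All constraints are satisfied.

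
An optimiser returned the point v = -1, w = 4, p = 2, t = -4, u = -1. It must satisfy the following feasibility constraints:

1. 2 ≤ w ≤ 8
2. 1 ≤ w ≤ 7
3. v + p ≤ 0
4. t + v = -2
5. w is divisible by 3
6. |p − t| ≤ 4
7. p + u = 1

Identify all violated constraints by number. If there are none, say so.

1. w = 4 lies in [2, 8] — satisfied.
2. w = 4 lies in [1, 7] — satisfied.
3. v + p = -1 + 2 = 1; 1 > 0, bound 0 not met — violated.
4. t + v = -4 + (-1) = -5, not -2 — violated.
5. 4 = 3×1 + 1, so 3 does not divide 4 — violated.
6. |2 − (-4)| = 6; 6 > 4, exceeds bound 4 — violated.
7. p + u = 2 + (-1) = 1 — satisfied.

No — constraints 3, 4, 5, 6 are not satisfied.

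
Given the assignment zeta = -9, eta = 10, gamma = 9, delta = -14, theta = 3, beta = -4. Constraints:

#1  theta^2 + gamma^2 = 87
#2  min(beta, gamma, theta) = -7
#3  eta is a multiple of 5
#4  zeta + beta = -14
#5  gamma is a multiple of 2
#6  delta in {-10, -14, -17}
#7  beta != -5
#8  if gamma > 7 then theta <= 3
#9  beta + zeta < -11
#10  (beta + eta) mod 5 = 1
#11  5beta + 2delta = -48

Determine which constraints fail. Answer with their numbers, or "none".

No — constraints 1, 2, 4, 5 are not satisfied.

#1 theta^2 + gamma^2 = 3^2 + 9^2 = 9 + 81 = 90, not 87  ✘
#2 min(-4, 9, 3) = -4, not -7  ✘
#3 10 / 5 = 2, so 5 divides 10  ✔
#4 zeta + beta = -9 + (-4) = -13, not -14  ✘
#5 9 = 2*4 + 1, so 2 does not divide 9  ✘
#6 delta = -14 is in {-10, -14, -17}  ✔
#7 beta = -4, and -4 ≠ -5  ✔
#8 gamma = 9 > 7, so we need theta ≤ 3; theta = 3 ≤ 3  ✔
#9 beta + zeta = -4 + (-9) = -13; -13 < -11  ✔
#10 beta + eta = 6; 6 mod 5 = 1  ✔
#11 5beta + 2delta = 5(-4) + 2(-14) = -48  ✔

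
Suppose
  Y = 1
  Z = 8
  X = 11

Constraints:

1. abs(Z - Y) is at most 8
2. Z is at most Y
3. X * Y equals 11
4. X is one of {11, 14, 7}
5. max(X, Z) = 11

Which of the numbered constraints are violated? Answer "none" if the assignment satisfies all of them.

The assignment fails constraint 2.

1. abs(8 - 1) = 7; 7 ≤ 8  ✔
2. Z = 8, Y = 1; 8 > 1 (want ≤)  ✘
3. X * Y = 11 * 1 = 11  ✔
4. X = 11 is in {11, 14, 7}  ✔
5. max(11, 8) = 11  ✔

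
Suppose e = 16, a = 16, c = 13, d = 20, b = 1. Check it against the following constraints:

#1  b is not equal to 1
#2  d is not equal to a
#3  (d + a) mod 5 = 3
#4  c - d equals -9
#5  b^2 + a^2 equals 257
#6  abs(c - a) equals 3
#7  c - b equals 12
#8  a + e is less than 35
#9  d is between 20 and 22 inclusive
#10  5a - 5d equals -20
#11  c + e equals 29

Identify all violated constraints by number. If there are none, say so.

#1 b = 1, but 1 is required to differ — violated.
#2 d = 20, a = 16; distinct — OK.
#3 d + a = 36; 36 mod 5 = 1, not 3 — violated.
#4 c - d = 13 - 20 = -7, not -9 — violated.
#5 b^2 + a^2 = 1^2 + 16^2 = 1 + 256 = 257 — OK.
#6 abs(13 - 16) = 3 — OK.
#7 c - b = 13 - 1 = 12 — OK.
#8 a + e = 16 + 16 = 32; 32 < 35 — OK.
#9 d = 20 lies in [20, 22] — OK.
#10 5a - 5d = 5(16) - 5(20) = -20 — OK.
#11 c + e = 13 + 16 = 29 — OK.

Violated: 1, 3, and 4.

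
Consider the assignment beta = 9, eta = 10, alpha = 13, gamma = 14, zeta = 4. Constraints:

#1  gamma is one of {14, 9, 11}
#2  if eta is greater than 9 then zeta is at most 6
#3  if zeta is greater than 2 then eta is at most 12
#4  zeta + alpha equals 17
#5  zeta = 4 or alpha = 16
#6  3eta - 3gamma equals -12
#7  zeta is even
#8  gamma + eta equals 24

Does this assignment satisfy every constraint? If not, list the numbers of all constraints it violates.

All constraints are satisfied.

#1 gamma = 14 is in {14, 9, 11} — holds.
#2 eta = 10 > 9, so we need zeta ≤ 6; zeta = 4 ≤ 6 — holds.
#3 zeta = 4 > 2, so we need eta ≤ 12; eta = 10 ≤ 12 — holds.
#4 zeta + alpha = 4 + 13 = 17 — holds.
#5 zeta = 4 = 4 (first disjunct) — holds.
#6 3eta - 3gamma = 3(10) - 3(14) = -12 — holds.
#7 zeta = 4 is even — holds.
#8 gamma + eta = 14 + 10 = 24 — holds.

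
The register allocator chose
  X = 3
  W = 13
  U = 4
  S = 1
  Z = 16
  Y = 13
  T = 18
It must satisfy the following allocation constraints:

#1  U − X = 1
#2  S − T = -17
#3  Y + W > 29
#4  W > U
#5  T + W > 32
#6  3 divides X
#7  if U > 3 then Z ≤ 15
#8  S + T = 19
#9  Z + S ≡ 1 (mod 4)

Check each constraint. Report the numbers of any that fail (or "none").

#1 U − X = 4 − 3 = 1  holds
#2 S − T = 1 − 18 = -17  holds
#3 Y + W = 13 + 13 = 26; 26 ≤ 29, bound 29 not met  fails
#4 W = 13, U = 4; 13 > 4  holds
#5 T + W = 18 + 13 = 31; 31 ≤ 32, bound 32 not met  fails
#6 3 / 3 = 1, so 3 divides 3  holds
#7 U = 4 > 3, so we need Z ≤ 15; but Z = 16 > 15  fails
#8 S + T = 1 + 18 = 19  holds
#9 Z + S = 17; 17 mod 4 = 1  holds

Violated: 3, 5, 7.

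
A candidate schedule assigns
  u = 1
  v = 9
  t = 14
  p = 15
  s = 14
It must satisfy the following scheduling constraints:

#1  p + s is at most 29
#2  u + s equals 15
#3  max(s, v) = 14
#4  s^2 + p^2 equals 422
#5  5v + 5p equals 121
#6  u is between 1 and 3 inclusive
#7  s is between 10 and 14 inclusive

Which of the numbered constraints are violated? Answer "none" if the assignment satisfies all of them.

#1 p + s = 15 + 14 = 29; 29 ≤ 29 — satisfied.
#2 u + s = 1 + 14 = 15 — satisfied.
#3 max(14, 9) = 14 — satisfied.
#4 s^2 + p^2 = 14^2 + 15^2 = 196 + 225 = 421, not 422 — violated.
#5 5v + 5p = 5(9) + 5(15) = 120, not 121 — violated.
#6 u = 1 lies in [1, 3] — satisfied.
#7 s = 14 lies in [10, 14] — satisfied.

Constraints 4 and 5 do not hold.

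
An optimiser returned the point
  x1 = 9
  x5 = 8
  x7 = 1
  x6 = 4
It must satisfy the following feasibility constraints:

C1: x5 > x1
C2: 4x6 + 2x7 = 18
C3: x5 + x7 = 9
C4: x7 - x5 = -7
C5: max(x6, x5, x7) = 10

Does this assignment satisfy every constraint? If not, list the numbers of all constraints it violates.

The assignment fails constraints 1, 5.

C1: x5 = 8, x1 = 9; 8 ≤ 9 (want >)  fails
C2: 4x6 + 2x7 = 4(4) + 2(1) = 18  holds
C3: x5 + x7 = 8 + 1 = 9  holds
C4: x7 - x5 = 1 - 8 = -7  holds
C5: max(4, 8, 1) = 8, not 10  fails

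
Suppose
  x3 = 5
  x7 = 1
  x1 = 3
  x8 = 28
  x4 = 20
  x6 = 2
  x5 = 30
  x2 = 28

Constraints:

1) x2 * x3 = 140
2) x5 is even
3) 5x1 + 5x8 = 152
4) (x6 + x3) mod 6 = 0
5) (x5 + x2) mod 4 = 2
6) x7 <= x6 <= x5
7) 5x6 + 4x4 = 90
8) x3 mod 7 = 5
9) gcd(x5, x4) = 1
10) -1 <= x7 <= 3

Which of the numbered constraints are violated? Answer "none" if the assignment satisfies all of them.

Constraints 3, 4, and 9 do not hold.

1) x2 * x3 = 28 * 5 = 140 — holds.
2) x5 = 30 is even — holds.
3) 5x1 + 5x8 = 5(3) + 5(28) = 155, not 152 — does not hold.
4) x6 + x3 = 7; 7 mod 6 = 1, not 0 — does not hold.
5) x5 + x2 = 58; 58 mod 4 = 2 — holds.
6) values 1 <= 2 <= 30 — holds.
7) 5x6 + 4x4 = 5(2) + 4(20) = 90 — holds.
8) 5 mod 7 = 5 — holds.
9) gcd(30, 20) = 10, not 1 — does not hold.
10) x7 = 1 lies in [-1, 3] — holds.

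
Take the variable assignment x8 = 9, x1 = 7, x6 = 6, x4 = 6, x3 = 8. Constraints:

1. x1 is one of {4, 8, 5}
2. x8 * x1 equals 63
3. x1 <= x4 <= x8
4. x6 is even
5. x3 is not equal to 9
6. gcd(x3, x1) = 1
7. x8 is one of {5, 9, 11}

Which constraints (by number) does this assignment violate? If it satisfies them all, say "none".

1. x1 = 7 is not in {4, 8, 5}  no
2. x8 * x1 = 9 * 7 = 63  yes
3. values 7, 6, 9; x1 = 7 is not <= x4 = 6  no
4. x6 = 6 is even  yes
5. x3 = 8, and 8 ≠ 9  yes
6. gcd(8, 7) = 1  yes
7. x8 = 9 is in {5, 9, 11}  yes

Constraints 1 and 3 do not hold.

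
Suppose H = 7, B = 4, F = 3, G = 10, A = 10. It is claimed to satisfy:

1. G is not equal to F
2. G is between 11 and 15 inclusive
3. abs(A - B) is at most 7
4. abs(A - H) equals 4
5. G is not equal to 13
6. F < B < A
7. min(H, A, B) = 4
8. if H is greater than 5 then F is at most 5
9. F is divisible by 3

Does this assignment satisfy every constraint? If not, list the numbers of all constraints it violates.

The assignment fails constraints 2, 4.

1. G = 10, F = 3; distinct  true
2. G = 10 is outside [11, 15]  false
3. abs(10 - 4) = 6; 6 ≤ 7  true
4. abs(10 - 7) = 3, not 4  false
5. G = 10, and 10 ≠ 13  true
6. values 3 < 4 < 10  true
7. min(7, 10, 4) = 4  true
8. H = 7 > 5, so we need F ≤ 5; F = 3 ≤ 5  true
9. 3 / 3 = 1, so 3 divides 3  true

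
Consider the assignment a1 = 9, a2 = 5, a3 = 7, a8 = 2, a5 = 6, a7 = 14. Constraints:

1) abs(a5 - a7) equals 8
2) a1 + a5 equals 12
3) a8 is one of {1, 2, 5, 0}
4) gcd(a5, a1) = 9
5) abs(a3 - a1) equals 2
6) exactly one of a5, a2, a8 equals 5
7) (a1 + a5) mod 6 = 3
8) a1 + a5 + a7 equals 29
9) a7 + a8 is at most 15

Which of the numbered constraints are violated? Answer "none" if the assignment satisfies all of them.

1) abs(6 - 14) = 8 — holds.
2) a1 + a5 = 9 + 6 = 15, not 12 — fails.
3) a8 = 2 is in {1, 2, 5, 0} — holds.
4) gcd(6, 9) = 3, not 9 — fails.
5) abs(7 - 9) = 2 — holds.
6) a5=6, a2=5, a8=2; 1 of them equals 5 — holds.
7) a1 + a5 = 15; 15 mod 6 = 3 — holds.
8) a1 + a5 + a7 = 9 + 6 + 14 = 29 — holds.
9) a7 + a8 = 14 + 2 = 16; 16 > 15, bound 15 not met — fails.

Constraints 2, 4, and 9 do not hold.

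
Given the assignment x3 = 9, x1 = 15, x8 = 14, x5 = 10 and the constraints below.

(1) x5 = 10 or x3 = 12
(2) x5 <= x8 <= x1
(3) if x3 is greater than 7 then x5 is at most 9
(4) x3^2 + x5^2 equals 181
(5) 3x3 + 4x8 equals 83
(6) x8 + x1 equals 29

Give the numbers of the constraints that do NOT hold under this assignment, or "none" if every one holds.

Violated: 3.

(1) x5 = 10 = 10 (first disjunct)  OK
(2) values 10 <= 14 <= 15  OK
(3) x3 = 9 > 7, so we need x5 ≤ 9; but x5 = 10 > 9  FAIL
(4) x3^2 + x5^2 = 9^2 + 10^2 = 81 + 100 = 181  OK
(5) 3x3 + 4x8 = 3(9) + 4(14) = 83  OK
(6) x8 + x1 = 14 + 15 = 29  OK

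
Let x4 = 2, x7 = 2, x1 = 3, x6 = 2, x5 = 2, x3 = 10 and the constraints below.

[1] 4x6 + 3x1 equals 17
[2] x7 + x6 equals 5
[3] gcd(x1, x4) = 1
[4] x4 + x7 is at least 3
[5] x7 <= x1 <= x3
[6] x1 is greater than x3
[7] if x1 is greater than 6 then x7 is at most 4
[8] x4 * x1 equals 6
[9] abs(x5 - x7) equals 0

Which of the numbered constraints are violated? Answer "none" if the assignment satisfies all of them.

[1] 4x6 + 3x1 = 4(2) + 3(3) = 17  ✓
[2] x7 + x6 = 2 + 2 = 4, not 5  ✗
[3] gcd(3, 2) = 1  ✓
[4] x4 + x7 = 2 + 2 = 4; 4 ≥ 3  ✓
[5] values 2 <= 3 <= 10  ✓
[6] x1 = 3, x3 = 10; 3 ≤ 10 (want >)  ✗
[7] x1 = 3, not > 6; antecedent false, conditional vacuously true  ✓
[8] x4 * x1 = 2 * 3 = 6  ✓
[9] abs(2 - 2) = 0  ✓

Violated: 2 and 6.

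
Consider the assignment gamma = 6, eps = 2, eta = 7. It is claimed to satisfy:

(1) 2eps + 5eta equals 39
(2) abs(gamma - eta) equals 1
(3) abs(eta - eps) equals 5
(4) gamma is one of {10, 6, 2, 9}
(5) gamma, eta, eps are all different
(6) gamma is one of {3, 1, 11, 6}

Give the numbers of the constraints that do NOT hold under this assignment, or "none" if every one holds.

(1) 2eps + 5eta = 2(2) + 5(7) = 39  holds
(2) abs(6 - 7) = 1  holds
(3) abs(7 - 2) = 5  holds
(4) gamma = 6 is in {10, 6, 2, 9}  holds
(5) values 6, 7, 2 are pairwise distinct  holds
(6) gamma = 6 is in {3, 1, 11, 6}  holds

The assignment satisfies every constraint.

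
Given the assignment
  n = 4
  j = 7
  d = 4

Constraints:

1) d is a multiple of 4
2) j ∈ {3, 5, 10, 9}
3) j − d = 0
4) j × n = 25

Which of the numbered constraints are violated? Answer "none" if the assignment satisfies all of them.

1) 4 / 4 = 1, so 4 divides 4  ✔
2) j = 7 is not in {3, 5, 10, 9}  ✘
3) j − d = 7 − 4 = 3, not 0  ✘
4) j × n = 7 × 4 = 28, not 25  ✘

The assignment fails constraints 2, 3, and 4.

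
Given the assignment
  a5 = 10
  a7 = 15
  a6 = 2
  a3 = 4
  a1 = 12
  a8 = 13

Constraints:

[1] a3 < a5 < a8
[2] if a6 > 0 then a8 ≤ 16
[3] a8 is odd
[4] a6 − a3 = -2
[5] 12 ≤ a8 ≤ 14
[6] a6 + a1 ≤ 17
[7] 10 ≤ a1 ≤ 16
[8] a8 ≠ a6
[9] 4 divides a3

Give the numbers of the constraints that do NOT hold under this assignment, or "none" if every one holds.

None — every constraint holds.

[1] values 4 < 10 < 13 — holds.
[2] a6 = 2 > 0, so we need a8 ≤ 16; a8 = 13 ≤ 16 — holds.
[3] a8 = 13 is odd — holds.
[4] a6 − a3 = 2 − 4 = -2 — holds.
[5] a8 = 13 lies in [12, 14] — holds.
[6] a6 + a1 = 2 + 12 = 14; 14 ≤ 17 — holds.
[7] a1 = 12 lies in [10, 16] — holds.
[8] a8 = 13, a6 = 2; distinct — holds.
[9] 4 / 4 = 1, so 4 divides 4 — holds.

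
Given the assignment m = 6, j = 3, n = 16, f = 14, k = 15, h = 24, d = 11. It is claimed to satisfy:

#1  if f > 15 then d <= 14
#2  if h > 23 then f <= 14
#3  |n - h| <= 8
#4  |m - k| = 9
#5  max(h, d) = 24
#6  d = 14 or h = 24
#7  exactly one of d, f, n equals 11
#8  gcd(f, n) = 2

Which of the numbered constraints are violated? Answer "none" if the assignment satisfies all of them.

#1 f = 14, not > 15; antecedent false, conditional vacuously true  ✓
#2 h = 24 > 23, so we need f ≤ 14; f = 14 ≤ 14  ✓
#3 |16 - 24| = 8; 8 ≤ 8  ✓
#4 |6 - 15| = 9  ✓
#5 max(24, 11) = 24  ✓
#6 d = 11 ≠ 14, but h = 24 = 24 (second disjunct)  ✓
#7 d=11, f=14, n=16; 1 of them equals 11  ✓
#8 gcd(14, 16) = 2  ✓

Yes — all constraints hold.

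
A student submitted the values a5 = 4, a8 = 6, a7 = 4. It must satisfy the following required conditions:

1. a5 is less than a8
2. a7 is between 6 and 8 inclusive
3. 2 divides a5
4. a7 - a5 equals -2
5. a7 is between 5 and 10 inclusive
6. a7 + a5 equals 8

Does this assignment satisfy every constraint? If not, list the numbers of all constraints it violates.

1. a5 = 4, a8 = 6; 4 < 6 — satisfied.
2. a7 = 4 is outside [6, 8] — violated.
3. 4 / 2 = 2, so 2 divides 4 — satisfied.
4. a7 - a5 = 4 - 4 = 0, not -2 — violated.
5. a7 = 4 is outside [5, 10] — violated.
6. a7 + a5 = 4 + 4 = 8 — satisfied.

No — constraints 2, 4, 5 are not satisfied.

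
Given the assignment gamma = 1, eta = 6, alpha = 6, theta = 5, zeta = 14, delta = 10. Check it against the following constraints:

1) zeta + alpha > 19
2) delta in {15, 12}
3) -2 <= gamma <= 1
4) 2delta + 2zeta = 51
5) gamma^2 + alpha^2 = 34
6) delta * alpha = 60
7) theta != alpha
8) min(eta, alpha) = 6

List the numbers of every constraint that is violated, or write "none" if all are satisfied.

1) zeta + alpha = 14 + 6 = 20; 20 > 19  holds
2) delta = 10 is not in {15, 12}  fails
3) gamma = 1 lies in [-2, 1]  holds
4) 2delta + 2zeta = 2(10) + 2(14) = 48, not 51  fails
5) gamma^2 + alpha^2 = 1^2 + 6^2 = 1 + 36 = 37, not 34  fails
6) delta * alpha = 10 * 6 = 60  holds
7) theta = 5, alpha = 6; distinct  holds
8) min(6, 6) = 6  holds

Violated: 2, 4, and 5.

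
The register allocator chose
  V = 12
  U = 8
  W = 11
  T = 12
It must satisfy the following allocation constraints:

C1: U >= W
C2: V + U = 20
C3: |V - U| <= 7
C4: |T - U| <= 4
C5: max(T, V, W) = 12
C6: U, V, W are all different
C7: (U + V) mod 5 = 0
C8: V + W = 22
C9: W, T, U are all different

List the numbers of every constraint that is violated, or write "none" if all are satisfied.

No — constraints 1 and 8 are not satisfied.

C1: U = 8, W = 11; 8 < 11 (want ≥) — does not hold.
C2: V + U = 12 + 8 = 20 — holds.
C3: |12 - 8| = 4; 4 ≤ 7 — holds.
C4: |12 - 8| = 4; 4 ≤ 4 — holds.
C5: max(12, 12, 11) = 12 — holds.
C6: values 8, 12, 11 are pairwise distinct — holds.
C7: U + V = 20; 20 mod 5 = 0 — holds.
C8: V + W = 12 + 11 = 23, not 22 — does not hold.
C9: values 11, 12, 8 are pairwise distinct — holds.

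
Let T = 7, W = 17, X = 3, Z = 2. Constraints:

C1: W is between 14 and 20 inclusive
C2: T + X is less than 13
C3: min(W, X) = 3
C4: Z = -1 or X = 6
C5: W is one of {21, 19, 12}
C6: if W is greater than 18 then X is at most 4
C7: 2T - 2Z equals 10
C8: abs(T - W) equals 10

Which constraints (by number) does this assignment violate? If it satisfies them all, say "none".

Constraints 4 and 5 do not hold.

C1: W = 17 lies in [14, 20] — holds.
C2: T + X = 7 + 3 = 10; 10 < 13 — holds.
C3: min(17, 3) = 3 — holds.
C4: Z = 2 ≠ -1 and X = 3 ≠ 6; both disjuncts false — fails.
C5: W = 17 is not in {21, 19, 12} — fails.
C6: W = 17, not > 18; antecedent false, conditional vacuously true — holds.
C7: 2T - 2Z = 2(7) - 2(2) = 10 — holds.
C8: abs(7 - 17) = 10 — holds.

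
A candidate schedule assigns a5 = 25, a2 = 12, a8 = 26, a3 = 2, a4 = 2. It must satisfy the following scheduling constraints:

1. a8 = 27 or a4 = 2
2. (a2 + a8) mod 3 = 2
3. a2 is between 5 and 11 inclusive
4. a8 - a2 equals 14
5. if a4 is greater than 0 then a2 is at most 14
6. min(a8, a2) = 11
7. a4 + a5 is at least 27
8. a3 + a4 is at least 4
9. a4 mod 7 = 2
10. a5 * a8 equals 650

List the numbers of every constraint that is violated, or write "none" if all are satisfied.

1. a8 = 26 ≠ 27, but a4 = 2 = 2 (second disjunct) — OK.
2. a2 + a8 = 38; 38 mod 3 = 2 — OK.
3. a2 = 12 is outside [5, 11] — violated.
4. a8 - a2 = 26 - 12 = 14 — OK.
5. a4 = 2 > 0, so we need a2 ≤ 14; a2 = 12 ≤ 14 — OK.
6. min(26, 12) = 12, not 11 — violated.
7. a4 + a5 = 2 + 25 = 27; 27 ≥ 27 — OK.
8. a3 + a4 = 2 + 2 = 4; 4 ≥ 4 — OK.
9. 2 mod 7 = 2 — OK.
10. a5 * a8 = 25 * 26 = 650 — OK.

Constraints 3, 6 do not hold.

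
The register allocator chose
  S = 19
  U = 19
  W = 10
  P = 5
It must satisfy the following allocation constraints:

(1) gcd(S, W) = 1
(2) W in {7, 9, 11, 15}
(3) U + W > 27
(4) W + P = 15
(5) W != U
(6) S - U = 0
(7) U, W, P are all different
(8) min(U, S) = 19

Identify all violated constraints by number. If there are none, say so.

Violated: 2.

(1) gcd(19, 10) = 1  yes
(2) W = 10 is not in {7, 9, 11, 15}  no
(3) U + W = 19 + 10 = 29; 29 > 27  yes
(4) W + P = 10 + 5 = 15  yes
(5) W = 10, U = 19; distinct  yes
(6) S - U = 19 - 19 = 0  yes
(7) values 19, 10, 5 are pairwise distinct  yes
(8) min(19, 19) = 19  yes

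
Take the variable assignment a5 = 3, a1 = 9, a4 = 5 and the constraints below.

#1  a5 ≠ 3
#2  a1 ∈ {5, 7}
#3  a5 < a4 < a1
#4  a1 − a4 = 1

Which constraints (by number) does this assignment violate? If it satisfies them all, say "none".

The assignment fails constraints 1, 2, 4.

#1 a5 = 3, but 3 is required to differ  false
#2 a1 = 9 is not in {5, 7}  false
#3 values 3 < 5 < 9  true
#4 a1 − a4 = 9 − 5 = 4, not 1  false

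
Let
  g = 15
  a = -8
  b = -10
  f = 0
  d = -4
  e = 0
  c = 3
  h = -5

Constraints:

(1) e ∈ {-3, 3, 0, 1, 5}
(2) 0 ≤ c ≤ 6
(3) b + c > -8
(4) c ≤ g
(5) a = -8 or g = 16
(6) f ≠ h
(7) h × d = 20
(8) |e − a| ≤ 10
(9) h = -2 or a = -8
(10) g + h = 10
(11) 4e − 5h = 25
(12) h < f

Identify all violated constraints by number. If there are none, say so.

No violations.

(1) e = 0 is in {-3, 3, 0, 1, 5}  OK
(2) c = 3 lies in [0, 6]  OK
(3) b + c = -10 + 3 = -7; -7 > -8  OK
(4) c = 3, g = 15; 3 ≤ 15  OK
(5) a = -8 = -8 (first disjunct)  OK
(6) f = 0, h = -5; distinct  OK
(7) h × d = -5 × (-4) = 20  OK
(8) |0 − (-8)| = 8; 8 ≤ 10  OK
(9) h = -5 ≠ -2, but a = -8 = -8 (second disjunct)  OK
(10) g + h = 15 + (-5) = 10  OK
(11) 4e − 5h = 4(0) − 5(-5) = 25  OK
(12) h = -5, f = 0; -5 < 0  OK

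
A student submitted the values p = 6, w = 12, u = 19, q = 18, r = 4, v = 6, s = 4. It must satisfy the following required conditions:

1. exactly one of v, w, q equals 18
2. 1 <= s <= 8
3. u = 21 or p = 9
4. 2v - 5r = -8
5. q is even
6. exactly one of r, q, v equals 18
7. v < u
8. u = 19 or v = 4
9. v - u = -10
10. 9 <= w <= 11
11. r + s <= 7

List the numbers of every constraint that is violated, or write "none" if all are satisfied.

1. v=6, w=12, q=18; 1 of them equals 18  true
2. s = 4 lies in [1, 8]  true
3. u = 19 ≠ 21 and p = 6 ≠ 9; both disjuncts false  false
4. 2v - 5r = 2(6) - 5(4) = -8  true
5. q = 18 is even  true
6. r=4, q=18, v=6; 1 of them equals 18  true
7. v = 6, u = 19; 6 < 19  true
8. u = 19 = 19 (first disjunct)  true
9. v - u = 6 - 19 = -13, not -10  false
10. w = 12 is outside [9, 11]  false
11. r + s = 4 + 4 = 8; 8 > 7, bound 7 not met  false

Constraints 3, 9, 10, and 11 do not hold.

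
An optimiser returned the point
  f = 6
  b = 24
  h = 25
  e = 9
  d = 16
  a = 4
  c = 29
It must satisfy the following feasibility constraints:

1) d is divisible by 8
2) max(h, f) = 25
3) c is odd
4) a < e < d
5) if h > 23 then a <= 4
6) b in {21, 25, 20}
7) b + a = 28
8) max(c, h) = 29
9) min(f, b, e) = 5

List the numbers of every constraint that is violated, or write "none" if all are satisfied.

1) 16 / 8 = 2, so 8 divides 16 — satisfied.
2) max(25, 6) = 25 — satisfied.
3) c = 29 is odd — satisfied.
4) values 4 < 9 < 16 — satisfied.
5) h = 25 > 23, so we need a ≤ 4; a = 4 ≤ 4 — satisfied.
6) b = 24 is not in {21, 25, 20} — violated.
7) b + a = 24 + 4 = 28 — satisfied.
8) max(29, 25) = 29 — satisfied.
9) min(6, 24, 9) = 6, not 5 — violated.

No — constraints 6 and 9 are not satisfied.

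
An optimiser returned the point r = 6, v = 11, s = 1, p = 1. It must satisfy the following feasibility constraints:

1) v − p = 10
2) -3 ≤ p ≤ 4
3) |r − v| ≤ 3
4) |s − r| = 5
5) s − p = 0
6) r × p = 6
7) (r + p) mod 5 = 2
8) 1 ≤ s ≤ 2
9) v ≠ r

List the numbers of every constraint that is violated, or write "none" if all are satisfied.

1) v − p = 11 − 1 = 10 — holds.
2) p = 1 lies in [-3, 4] — holds.
3) |6 − 11| = 5; 5 > 3, exceeds bound 3 — fails.
4) |1 − 6| = 5 — holds.
5) s − p = 1 − 1 = 0 — holds.
6) r × p = 6 × 1 = 6 — holds.
7) r + p = 7; 7 mod 5 = 2 — holds.
8) s = 1 lies in [1, 2] — holds.
9) v = 11, r = 6; distinct — holds.

Constraint 3 is violated.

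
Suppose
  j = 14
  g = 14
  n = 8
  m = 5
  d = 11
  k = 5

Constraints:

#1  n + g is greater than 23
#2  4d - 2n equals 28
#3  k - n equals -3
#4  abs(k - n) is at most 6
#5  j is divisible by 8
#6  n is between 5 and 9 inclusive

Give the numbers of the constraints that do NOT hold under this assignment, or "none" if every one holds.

The assignment fails constraints 1, 5.

#1 n + g = 8 + 14 = 22; 22 ≤ 23, bound 23 not met  FAIL
#2 4d - 2n = 4(11) - 2(8) = 28  OK
#3 k - n = 5 - 8 = -3  OK
#4 abs(5 - 8) = 3; 3 ≤ 6  OK
#5 14 = 8*1 + 6, so 8 does not divide 14  FAIL
#6 n = 8 lies in [5, 9]  OK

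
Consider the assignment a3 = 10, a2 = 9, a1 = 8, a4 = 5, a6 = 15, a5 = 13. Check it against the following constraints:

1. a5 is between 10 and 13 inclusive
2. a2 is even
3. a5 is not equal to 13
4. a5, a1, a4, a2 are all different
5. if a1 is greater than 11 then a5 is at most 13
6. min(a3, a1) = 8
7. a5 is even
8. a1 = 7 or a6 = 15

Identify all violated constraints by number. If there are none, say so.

The assignment fails constraints 2, 3, and 7.

1. a5 = 13 lies in [10, 13]  holds
2. a2 = 9 is odd  fails
3. a5 = 13, but 13 is required to differ  fails
4. values 13, 8, 5, 9 are pairwise distinct  holds
5. a1 = 8, not > 11; antecedent false, conditional vacuously true  holds
6. min(10, 8) = 8  holds
7. a5 = 13 is odd  fails
8. a1 = 8 ≠ 7, but a6 = 15 = 15 (second disjunct)  holds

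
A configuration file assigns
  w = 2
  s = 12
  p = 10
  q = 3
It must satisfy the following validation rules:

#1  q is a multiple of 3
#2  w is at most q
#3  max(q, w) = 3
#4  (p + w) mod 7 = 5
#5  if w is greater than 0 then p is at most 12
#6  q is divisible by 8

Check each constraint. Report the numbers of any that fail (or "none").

Constraint 6 does not hold.

#1 3 / 3 = 1, so 3 divides 3  true
#2 w = 2, q = 3; 2 ≤ 3  true
#3 max(3, 2) = 3  true
#4 p + w = 12; 12 mod 7 = 5  true
#5 w = 2 > 0, so we need p ≤ 12; p = 10 ≤ 12  true
#6 3 = 8*0 + 3, so 8 does not divide 3  false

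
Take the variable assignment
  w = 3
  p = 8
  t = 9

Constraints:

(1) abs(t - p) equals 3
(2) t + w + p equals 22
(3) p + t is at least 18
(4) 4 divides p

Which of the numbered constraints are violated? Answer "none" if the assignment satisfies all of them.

Violated: 1, 2, and 3.

(1) abs(9 - 8) = 1, not 3  ✘
(2) t + w + p = 9 + 3 + 8 = 20, not 22  ✘
(3) p + t = 8 + 9 = 17; 17 < 18, bound 18 not met  ✘
(4) 8 / 4 = 2, so 4 divides 8  ✔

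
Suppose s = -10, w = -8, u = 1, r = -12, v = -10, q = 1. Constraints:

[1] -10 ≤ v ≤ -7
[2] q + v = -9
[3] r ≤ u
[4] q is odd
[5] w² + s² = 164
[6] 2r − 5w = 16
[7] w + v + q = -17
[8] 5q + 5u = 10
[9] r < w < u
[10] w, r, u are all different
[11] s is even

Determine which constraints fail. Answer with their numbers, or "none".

None — every constraint holds.

[1] v = -10 lies in [-10, -7] — satisfied.
[2] q + v = 1 + (-10) = -9 — satisfied.
[3] r = -12, u = 1; -12 ≤ 1 — satisfied.
[4] q = 1 is odd — satisfied.
[5] w² + s² = (-8)² + (-10)² = 64 + 100 = 164 — satisfied.
[6] 2r − 5w = 2(-12) − 5(-8) = 16 — satisfied.
[7] w + v + q = -8 + (-10) + 1 = -17 — satisfied.
[8] 5q + 5u = 5(1) + 5(1) = 10 — satisfied.
[9] values -12 < -8 < 1 — satisfied.
[10] values -8, -12, 1 are pairwise distinct — satisfied.
[11] s = -10 is even — satisfied.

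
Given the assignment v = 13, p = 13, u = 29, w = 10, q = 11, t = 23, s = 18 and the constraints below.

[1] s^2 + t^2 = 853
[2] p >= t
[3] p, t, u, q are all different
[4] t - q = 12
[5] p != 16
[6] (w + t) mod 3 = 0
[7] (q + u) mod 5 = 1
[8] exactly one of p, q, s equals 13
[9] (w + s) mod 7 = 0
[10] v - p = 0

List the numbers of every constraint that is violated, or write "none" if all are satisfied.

Violated: 2 and 7.

[1] s^2 + t^2 = 18^2 + 23^2 = 324 + 529 = 853 — satisfied.
[2] p = 13, t = 23; 13 < 23 (want ≥) — violated.
[3] values 13, 23, 29, 11 are pairwise distinct — satisfied.
[4] t - q = 23 - 11 = 12 — satisfied.
[5] p = 13, and 13 ≠ 16 — satisfied.
[6] w + t = 33; 33 mod 3 = 0 — satisfied.
[7] q + u = 40; 40 mod 5 = 0, not 1 — violated.
[8] p=13, q=11, s=18; 1 of them equals 13 — satisfied.
[9] w + s = 28; 28 mod 7 = 0 — satisfied.
[10] v - p = 13 - 13 = 0 — satisfied.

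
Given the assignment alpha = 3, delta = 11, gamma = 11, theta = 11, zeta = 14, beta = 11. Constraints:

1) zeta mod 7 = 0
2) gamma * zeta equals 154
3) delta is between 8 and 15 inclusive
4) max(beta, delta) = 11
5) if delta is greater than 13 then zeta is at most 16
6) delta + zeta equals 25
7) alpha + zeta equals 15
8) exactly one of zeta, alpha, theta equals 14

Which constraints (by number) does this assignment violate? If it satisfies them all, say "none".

1) 14 mod 7 = 0 — OK.
2) gamma * zeta = 11 * 14 = 154 — OK.
3) delta = 11 lies in [8, 15] — OK.
4) max(11, 11) = 11 — OK.
5) delta = 11, not > 13; antecedent false, conditional vacuously true — OK.
6) delta + zeta = 11 + 14 = 25 — OK.
7) alpha + zeta = 3 + 14 = 17, not 15 — violated.
8) zeta=14, alpha=3, theta=11; 1 of them equals 14 — OK.

Constraint 7 does not hold.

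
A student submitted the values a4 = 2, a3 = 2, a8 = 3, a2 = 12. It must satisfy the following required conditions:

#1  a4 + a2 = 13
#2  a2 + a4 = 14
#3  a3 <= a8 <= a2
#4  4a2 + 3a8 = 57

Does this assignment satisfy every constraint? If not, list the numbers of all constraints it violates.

No — constraint 1 is not satisfied.

#1 a4 + a2 = 2 + 12 = 14, not 13  ✗
#2 a2 + a4 = 12 + 2 = 14  ✓
#3 values 2 <= 3 <= 12  ✓
#4 4a2 + 3a8 = 4(12) + 3(3) = 57  ✓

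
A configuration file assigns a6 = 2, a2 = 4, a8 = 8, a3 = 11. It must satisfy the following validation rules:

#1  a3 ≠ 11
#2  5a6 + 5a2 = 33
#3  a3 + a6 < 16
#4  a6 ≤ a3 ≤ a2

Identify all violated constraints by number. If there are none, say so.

#1 a3 = 11, but 11 is required to differ  ✘
#2 5a6 + 5a2 = 5(2) + 5(4) = 30, not 33  ✘
#3 a3 + a6 = 11 + 2 = 13; 13 < 16  ✔
#4 values 2, 11, 4; a3 = 11 is not ≤ a2 = 4  ✘

No — constraints 1, 2, 4 are not satisfied.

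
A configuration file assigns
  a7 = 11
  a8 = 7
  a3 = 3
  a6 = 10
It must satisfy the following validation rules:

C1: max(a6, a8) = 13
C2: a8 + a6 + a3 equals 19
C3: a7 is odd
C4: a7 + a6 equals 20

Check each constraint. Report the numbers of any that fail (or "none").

Constraints 1, 2, and 4 do not hold.

C1: max(10, 7) = 10, not 13 — violated.
C2: a8 + a6 + a3 = 7 + 10 + 3 = 20, not 19 — violated.
C3: a7 = 11 is odd — OK.
C4: a7 + a6 = 11 + 10 = 21, not 20 — violated.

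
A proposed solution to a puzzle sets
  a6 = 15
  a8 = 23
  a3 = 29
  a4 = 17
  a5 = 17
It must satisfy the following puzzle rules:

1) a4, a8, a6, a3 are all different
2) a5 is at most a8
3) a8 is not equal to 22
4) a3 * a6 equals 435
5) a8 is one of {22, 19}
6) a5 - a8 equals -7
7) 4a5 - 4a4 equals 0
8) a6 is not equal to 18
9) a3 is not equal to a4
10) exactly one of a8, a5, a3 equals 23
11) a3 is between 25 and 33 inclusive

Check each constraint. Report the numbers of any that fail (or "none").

Constraints 5 and 6 are violated.

1) values 17, 23, 15, 29 are pairwise distinct — satisfied.
2) a5 = 17, a8 = 23; 17 ≤ 23 — satisfied.
3) a8 = 23, and 23 ≠ 22 — satisfied.
4) a3 * a6 = 29 * 15 = 435 — satisfied.
5) a8 = 23 is not in {22, 19} — violated.
6) a5 - a8 = 17 - 23 = -6, not -7 — violated.
7) 4a5 - 4a4 = 4(17) - 4(17) = 0 — satisfied.
8) a6 = 15, and 15 ≠ 18 — satisfied.
9) a3 = 29, a4 = 17; distinct — satisfied.
10) a8=23, a5=17, a3=29; 1 of them equals 23 — satisfied.
11) a3 = 29 lies in [25, 33] — satisfied.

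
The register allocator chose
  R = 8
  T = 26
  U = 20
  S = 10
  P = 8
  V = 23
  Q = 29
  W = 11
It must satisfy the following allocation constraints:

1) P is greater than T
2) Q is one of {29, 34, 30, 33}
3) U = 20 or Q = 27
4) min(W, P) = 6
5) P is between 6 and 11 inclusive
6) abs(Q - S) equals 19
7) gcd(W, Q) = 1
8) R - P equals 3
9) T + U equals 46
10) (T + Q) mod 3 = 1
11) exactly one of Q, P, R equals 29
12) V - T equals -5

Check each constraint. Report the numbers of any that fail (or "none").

Constraints 1, 4, 8, 12 do not hold.

1) P = 8, T = 26; 8 ≤ 26 (want >) — violated.
2) Q = 29 is in {29, 34, 30, 33} — satisfied.
3) U = 20 = 20 (first disjunct) — satisfied.
4) min(11, 8) = 8, not 6 — violated.
5) P = 8 lies in [6, 11] — satisfied.
6) abs(29 - 10) = 19 — satisfied.
7) gcd(11, 29) = 1 — satisfied.
8) R - P = 8 - 8 = 0, not 3 — violated.
9) T + U = 26 + 20 = 46 — satisfied.
10) T + Q = 55; 55 mod 3 = 1 — satisfied.
11) Q=29, P=8, R=8; 1 of them equals 29 — satisfied.
12) V - T = 23 - 26 = -3, not -5 — violated.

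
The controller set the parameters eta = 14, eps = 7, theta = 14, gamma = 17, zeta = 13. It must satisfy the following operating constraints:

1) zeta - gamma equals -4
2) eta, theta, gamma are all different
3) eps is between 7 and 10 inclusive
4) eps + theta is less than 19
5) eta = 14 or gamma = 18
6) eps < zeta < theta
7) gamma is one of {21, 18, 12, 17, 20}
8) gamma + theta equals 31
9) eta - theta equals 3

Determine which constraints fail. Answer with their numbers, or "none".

1) zeta - gamma = 13 - 17 = -4  OK
2) eta = theta = 14, not all different  FAIL
3) eps = 7 lies in [7, 10]  OK
4) eps + theta = 7 + 14 = 21; 21 ≥ 19, bound 19 not met  FAIL
5) eta = 14 = 14 (first disjunct)  OK
6) values 7 < 13 < 14  OK
7) gamma = 17 is in {21, 18, 12, 17, 20}  OK
8) gamma + theta = 17 + 14 = 31  OK
9) eta - theta = 14 - 14 = 0, not 3  FAIL

The assignment fails constraints 2, 4, 9.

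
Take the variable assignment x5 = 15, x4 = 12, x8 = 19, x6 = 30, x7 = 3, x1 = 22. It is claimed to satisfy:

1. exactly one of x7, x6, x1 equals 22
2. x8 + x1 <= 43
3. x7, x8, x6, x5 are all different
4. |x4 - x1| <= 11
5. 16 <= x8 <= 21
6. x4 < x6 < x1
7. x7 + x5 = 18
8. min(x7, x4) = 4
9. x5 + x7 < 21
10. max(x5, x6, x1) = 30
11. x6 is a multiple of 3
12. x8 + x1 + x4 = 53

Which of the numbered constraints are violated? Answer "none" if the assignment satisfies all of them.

1. x7=3, x6=30, x1=22; 1 of them equals 22 — holds.
2. x8 + x1 = 19 + 22 = 41; 41 ≤ 43 — holds.
3. values 3, 19, 30, 15 are pairwise distinct — holds.
4. |12 - 22| = 10; 10 ≤ 11 — holds.
5. x8 = 19 lies in [16, 21] — holds.
6. values 12, 30, 22; x6 = 30 is not < x1 = 22 — does not hold.
7. x7 + x5 = 3 + 15 = 18 — holds.
8. min(3, 12) = 3, not 4 — does not hold.
9. x5 + x7 = 15 + 3 = 18; 18 < 21 — holds.
10. max(15, 30, 22) = 30 — holds.
11. 30 / 3 = 10, so 3 divides 30 — holds.
12. x8 + x1 + x4 = 19 + 22 + 12 = 53 — holds.

The assignment fails constraints 6, 8.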